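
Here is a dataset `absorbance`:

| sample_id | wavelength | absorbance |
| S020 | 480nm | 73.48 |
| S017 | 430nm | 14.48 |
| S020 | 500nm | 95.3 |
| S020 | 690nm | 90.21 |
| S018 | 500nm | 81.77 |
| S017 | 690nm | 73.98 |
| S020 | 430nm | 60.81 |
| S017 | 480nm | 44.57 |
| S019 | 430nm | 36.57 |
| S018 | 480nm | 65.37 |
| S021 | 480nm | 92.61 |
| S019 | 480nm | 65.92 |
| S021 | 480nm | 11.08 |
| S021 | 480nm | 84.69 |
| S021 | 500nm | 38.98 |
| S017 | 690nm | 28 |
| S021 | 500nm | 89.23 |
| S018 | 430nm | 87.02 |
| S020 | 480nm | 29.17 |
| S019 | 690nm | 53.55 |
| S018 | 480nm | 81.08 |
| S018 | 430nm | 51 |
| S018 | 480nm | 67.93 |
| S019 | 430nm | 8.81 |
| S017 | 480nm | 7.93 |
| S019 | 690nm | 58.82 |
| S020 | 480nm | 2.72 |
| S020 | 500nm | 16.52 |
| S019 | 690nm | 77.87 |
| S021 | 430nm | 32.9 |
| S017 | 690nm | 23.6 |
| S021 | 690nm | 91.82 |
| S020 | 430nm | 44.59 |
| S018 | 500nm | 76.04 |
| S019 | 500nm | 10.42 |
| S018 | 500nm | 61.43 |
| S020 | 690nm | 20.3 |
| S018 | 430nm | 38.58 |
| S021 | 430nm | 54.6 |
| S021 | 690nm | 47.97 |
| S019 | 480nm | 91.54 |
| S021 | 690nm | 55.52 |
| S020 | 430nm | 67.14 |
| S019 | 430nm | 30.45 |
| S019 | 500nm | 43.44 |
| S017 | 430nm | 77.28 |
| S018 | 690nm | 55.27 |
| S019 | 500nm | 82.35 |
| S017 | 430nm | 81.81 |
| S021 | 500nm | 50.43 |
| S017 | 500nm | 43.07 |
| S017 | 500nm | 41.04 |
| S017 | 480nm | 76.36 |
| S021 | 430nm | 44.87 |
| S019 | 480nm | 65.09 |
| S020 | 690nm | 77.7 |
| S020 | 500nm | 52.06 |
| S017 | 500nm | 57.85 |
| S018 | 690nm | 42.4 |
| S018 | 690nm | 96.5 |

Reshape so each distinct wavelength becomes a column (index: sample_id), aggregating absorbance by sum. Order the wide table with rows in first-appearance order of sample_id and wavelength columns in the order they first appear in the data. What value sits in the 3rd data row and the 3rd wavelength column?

219.24

With rows in first-appearance order of sample_id, row 3 is sample_id=S018. wavelength columns in first-appearance order: 480nm, 430nm, 500nm, 690nm; column 3 is 500nm.
Long rows with sample_id=S018, wavelength=500nm: 81.77 + 76.04 + 61.43 = 219.24.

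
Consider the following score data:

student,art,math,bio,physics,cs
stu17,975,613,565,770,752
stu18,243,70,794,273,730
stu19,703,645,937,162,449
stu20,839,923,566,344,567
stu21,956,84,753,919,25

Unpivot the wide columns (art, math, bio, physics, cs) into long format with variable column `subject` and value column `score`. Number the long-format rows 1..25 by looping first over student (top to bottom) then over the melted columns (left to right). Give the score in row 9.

273

25 rows total (5 × 5). Row 9: index ⌊(9-1)/5⌋ = 1 into student → stu18; (9-1) mod 5 = 3 into the melted columns → physics.
So row 9 is (stu18, physics, 273); score = 273.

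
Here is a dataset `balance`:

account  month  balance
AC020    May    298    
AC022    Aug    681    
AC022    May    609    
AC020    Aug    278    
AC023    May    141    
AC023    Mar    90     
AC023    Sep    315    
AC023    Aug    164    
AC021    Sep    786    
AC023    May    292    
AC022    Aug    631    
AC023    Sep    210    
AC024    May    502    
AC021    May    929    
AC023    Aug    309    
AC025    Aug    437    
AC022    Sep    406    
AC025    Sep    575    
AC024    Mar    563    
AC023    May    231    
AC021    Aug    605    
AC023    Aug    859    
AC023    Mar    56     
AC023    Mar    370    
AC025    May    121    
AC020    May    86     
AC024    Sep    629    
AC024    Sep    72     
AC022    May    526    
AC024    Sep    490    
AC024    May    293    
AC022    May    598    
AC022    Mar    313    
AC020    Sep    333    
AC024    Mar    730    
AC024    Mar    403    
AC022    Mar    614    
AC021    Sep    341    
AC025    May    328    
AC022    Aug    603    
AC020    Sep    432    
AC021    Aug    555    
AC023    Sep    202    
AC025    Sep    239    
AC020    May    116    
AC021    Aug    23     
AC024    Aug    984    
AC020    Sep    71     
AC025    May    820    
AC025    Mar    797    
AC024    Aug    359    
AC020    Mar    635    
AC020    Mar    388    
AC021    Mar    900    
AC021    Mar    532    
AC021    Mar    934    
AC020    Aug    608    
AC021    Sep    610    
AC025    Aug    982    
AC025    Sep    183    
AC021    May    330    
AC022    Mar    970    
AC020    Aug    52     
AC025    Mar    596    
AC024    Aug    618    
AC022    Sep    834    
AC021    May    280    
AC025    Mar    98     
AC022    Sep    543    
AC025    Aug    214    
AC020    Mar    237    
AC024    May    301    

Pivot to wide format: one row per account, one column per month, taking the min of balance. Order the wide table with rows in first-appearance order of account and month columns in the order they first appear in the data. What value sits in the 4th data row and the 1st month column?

With rows in first-appearance order of account, row 4 is account=AC021. month columns in first-appearance order: May, Aug, Mar, Sep; column 1 is May.
Long rows with account=AC021, month=May: min(929, 330, 280) = 280.

280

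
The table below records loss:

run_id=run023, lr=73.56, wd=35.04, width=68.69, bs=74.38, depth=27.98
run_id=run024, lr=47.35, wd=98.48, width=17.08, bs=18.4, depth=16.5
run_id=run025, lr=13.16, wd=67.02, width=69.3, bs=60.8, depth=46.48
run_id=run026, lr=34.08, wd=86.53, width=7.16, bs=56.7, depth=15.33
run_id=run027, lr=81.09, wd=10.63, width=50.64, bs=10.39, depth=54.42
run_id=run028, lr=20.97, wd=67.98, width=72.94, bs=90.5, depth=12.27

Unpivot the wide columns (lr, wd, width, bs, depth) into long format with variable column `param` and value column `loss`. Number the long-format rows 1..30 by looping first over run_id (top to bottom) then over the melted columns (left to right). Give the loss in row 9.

30 rows total (6 × 5). Row 9: index ⌊(9-1)/5⌋ = 1 into run_id → run024; (9-1) mod 5 = 3 into the melted columns → bs.
So row 9 is (run024, bs, 18.4); loss = 18.4.

18.4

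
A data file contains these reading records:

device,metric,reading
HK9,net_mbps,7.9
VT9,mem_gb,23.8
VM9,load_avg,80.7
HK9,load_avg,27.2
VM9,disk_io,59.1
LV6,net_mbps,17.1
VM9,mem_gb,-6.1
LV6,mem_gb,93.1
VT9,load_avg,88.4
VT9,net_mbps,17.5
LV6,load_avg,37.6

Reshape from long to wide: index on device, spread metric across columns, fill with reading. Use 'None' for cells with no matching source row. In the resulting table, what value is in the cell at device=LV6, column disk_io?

None

No long-format row has device=LV6 and metric=disk_io, so the cell is None.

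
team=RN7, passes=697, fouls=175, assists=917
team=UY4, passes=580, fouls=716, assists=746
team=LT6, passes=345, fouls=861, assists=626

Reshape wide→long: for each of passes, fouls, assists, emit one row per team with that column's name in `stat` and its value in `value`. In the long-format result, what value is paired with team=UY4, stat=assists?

Unpivoting turns each (team, wide-column) pair into one long row.
The wide cell at row UY4, column assists holds 746, so the long row (UY4, assists) has value=746.

746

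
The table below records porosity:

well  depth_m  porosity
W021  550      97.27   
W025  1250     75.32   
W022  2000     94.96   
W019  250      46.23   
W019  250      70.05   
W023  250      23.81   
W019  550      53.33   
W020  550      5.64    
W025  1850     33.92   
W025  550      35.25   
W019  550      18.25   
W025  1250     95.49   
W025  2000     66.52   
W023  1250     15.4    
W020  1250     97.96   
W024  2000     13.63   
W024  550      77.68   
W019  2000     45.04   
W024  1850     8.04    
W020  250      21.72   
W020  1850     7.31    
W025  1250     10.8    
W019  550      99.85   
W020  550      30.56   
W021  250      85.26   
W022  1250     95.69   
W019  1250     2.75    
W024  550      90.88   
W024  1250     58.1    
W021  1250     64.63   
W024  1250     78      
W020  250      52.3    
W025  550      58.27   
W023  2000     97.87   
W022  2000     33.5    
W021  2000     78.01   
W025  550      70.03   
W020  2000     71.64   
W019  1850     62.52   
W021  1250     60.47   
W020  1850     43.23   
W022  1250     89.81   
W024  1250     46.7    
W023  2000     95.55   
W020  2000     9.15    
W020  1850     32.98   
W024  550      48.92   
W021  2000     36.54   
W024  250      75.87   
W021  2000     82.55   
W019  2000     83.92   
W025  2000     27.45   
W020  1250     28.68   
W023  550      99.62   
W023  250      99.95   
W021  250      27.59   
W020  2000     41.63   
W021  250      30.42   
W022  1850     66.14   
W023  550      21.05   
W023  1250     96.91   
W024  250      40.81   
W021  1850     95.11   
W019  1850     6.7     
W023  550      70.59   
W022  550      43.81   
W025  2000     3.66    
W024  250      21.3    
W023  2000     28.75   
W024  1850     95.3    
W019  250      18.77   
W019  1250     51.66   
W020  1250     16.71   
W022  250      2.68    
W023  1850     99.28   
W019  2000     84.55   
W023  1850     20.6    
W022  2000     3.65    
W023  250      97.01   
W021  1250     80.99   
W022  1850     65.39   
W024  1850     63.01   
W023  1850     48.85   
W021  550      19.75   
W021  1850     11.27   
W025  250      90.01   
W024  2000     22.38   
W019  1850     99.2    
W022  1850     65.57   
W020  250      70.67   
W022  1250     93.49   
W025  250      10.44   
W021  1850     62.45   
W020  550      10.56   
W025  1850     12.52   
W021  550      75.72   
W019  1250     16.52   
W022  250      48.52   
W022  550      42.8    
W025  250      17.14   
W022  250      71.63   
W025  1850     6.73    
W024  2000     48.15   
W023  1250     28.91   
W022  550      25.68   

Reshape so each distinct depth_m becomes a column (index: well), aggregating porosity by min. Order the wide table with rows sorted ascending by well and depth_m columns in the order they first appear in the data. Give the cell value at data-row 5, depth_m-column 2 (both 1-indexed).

15.4

With rows sorted ascending by well, row 5 is well=W023. depth_m columns in first-appearance order: 550, 1250, 2000, 250, 1850; column 2 is 1250.
Long rows with well=W023, depth_m=1250: min(15.4, 96.91, 28.91) = 15.4.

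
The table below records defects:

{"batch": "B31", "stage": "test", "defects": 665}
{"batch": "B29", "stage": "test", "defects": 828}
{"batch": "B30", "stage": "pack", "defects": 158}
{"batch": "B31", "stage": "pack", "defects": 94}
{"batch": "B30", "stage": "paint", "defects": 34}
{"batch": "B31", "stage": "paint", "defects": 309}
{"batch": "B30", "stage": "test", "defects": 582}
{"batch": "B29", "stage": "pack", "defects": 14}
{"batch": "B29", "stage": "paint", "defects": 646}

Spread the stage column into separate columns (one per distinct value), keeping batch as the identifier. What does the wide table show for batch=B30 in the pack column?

158

Wide layout: rows indexed by batch, columns are the 3 distinct stage values (test, pack, paint).
Cell (batch=B30, stage=pack) draws from the long row where batch=B30 and stage=pack, which has defects=158.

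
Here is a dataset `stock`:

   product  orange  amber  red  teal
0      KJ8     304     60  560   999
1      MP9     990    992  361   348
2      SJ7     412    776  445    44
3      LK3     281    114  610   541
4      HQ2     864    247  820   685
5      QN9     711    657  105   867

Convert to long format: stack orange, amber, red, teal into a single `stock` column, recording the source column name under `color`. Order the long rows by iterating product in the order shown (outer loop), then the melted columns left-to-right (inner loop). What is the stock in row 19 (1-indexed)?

820

24 rows total (6 × 4). Row 19: index ⌊(19-1)/4⌋ = 4 into product → HQ2; (19-1) mod 4 = 2 into the melted columns → red.
So row 19 is (HQ2, red, 820); stock = 820.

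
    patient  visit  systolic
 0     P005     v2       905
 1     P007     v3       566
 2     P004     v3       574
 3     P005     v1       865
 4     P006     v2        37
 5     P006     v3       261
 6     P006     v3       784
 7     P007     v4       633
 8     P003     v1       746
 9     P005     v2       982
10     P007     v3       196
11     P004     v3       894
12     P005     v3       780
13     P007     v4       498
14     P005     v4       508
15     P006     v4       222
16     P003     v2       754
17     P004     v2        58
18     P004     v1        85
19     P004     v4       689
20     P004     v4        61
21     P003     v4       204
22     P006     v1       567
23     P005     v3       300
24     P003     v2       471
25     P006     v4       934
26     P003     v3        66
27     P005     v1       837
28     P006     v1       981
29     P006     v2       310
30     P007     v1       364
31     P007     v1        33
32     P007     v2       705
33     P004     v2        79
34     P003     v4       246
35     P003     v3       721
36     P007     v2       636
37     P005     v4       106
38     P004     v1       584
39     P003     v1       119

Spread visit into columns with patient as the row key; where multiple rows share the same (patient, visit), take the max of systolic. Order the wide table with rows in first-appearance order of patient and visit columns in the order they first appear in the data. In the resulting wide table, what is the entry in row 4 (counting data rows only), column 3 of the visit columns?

981

With rows in first-appearance order of patient, row 4 is patient=P006. visit columns in first-appearance order: v2, v3, v1, v4; column 3 is v1.
Long rows with patient=P006, visit=v1: max(567, 981) = 981.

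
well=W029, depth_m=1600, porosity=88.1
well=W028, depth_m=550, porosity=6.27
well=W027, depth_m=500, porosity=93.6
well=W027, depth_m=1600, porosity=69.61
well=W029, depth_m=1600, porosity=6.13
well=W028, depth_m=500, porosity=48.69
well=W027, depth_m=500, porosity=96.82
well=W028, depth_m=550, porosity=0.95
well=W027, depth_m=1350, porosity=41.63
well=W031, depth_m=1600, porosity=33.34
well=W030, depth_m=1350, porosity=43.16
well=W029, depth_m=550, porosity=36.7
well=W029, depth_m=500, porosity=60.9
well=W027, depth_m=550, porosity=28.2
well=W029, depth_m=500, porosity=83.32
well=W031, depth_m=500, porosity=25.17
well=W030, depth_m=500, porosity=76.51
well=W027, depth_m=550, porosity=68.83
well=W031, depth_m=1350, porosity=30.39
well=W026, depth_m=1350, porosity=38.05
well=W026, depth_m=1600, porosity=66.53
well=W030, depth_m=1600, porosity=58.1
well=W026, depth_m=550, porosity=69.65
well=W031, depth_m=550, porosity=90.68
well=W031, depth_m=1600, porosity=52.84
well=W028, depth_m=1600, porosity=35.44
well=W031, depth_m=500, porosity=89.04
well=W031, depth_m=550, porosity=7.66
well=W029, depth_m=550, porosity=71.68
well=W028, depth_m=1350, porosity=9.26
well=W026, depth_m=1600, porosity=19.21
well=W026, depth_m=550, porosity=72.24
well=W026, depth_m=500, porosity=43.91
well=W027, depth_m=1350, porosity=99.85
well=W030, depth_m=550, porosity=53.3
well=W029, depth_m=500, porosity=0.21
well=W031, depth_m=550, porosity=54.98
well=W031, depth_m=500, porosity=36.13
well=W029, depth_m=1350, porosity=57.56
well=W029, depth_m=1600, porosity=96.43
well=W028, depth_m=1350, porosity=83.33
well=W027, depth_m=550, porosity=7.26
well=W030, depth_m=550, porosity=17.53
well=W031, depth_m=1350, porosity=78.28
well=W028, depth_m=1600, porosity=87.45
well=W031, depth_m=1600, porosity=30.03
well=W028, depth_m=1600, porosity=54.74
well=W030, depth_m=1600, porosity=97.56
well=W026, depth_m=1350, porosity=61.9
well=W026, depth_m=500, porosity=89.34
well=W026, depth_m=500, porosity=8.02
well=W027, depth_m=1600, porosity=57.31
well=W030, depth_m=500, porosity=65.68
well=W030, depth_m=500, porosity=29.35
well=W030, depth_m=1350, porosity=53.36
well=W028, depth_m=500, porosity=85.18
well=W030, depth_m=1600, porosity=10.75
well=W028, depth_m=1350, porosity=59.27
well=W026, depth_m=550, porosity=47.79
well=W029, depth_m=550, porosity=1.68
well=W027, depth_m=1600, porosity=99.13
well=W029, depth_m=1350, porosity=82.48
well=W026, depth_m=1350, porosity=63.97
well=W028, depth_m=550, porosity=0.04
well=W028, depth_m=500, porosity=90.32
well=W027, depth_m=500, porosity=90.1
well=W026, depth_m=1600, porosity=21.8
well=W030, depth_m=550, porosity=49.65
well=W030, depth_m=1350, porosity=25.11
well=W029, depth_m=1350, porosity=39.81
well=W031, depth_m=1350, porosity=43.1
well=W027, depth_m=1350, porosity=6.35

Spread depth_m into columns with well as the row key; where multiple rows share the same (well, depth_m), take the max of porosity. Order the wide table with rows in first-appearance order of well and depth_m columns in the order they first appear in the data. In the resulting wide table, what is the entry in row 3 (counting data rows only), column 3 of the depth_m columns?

With rows in first-appearance order of well, row 3 is well=W027. depth_m columns in first-appearance order: 1600, 550, 500, 1350; column 3 is 500.
Long rows with well=W027, depth_m=500: max(93.6, 96.82, 90.1) = 96.82.

96.82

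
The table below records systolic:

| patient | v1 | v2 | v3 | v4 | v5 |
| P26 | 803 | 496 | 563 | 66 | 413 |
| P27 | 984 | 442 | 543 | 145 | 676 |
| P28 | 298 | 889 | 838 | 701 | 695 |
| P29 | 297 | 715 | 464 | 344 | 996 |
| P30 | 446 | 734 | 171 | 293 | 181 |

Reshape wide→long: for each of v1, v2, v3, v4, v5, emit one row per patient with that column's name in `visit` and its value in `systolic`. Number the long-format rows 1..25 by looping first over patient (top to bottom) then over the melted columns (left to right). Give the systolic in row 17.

25 rows total (5 × 5). Row 17: index ⌊(17-1)/5⌋ = 3 into patient → P29; (17-1) mod 5 = 1 into the melted columns → v2.
So row 17 is (P29, v2, 715); systolic = 715.

715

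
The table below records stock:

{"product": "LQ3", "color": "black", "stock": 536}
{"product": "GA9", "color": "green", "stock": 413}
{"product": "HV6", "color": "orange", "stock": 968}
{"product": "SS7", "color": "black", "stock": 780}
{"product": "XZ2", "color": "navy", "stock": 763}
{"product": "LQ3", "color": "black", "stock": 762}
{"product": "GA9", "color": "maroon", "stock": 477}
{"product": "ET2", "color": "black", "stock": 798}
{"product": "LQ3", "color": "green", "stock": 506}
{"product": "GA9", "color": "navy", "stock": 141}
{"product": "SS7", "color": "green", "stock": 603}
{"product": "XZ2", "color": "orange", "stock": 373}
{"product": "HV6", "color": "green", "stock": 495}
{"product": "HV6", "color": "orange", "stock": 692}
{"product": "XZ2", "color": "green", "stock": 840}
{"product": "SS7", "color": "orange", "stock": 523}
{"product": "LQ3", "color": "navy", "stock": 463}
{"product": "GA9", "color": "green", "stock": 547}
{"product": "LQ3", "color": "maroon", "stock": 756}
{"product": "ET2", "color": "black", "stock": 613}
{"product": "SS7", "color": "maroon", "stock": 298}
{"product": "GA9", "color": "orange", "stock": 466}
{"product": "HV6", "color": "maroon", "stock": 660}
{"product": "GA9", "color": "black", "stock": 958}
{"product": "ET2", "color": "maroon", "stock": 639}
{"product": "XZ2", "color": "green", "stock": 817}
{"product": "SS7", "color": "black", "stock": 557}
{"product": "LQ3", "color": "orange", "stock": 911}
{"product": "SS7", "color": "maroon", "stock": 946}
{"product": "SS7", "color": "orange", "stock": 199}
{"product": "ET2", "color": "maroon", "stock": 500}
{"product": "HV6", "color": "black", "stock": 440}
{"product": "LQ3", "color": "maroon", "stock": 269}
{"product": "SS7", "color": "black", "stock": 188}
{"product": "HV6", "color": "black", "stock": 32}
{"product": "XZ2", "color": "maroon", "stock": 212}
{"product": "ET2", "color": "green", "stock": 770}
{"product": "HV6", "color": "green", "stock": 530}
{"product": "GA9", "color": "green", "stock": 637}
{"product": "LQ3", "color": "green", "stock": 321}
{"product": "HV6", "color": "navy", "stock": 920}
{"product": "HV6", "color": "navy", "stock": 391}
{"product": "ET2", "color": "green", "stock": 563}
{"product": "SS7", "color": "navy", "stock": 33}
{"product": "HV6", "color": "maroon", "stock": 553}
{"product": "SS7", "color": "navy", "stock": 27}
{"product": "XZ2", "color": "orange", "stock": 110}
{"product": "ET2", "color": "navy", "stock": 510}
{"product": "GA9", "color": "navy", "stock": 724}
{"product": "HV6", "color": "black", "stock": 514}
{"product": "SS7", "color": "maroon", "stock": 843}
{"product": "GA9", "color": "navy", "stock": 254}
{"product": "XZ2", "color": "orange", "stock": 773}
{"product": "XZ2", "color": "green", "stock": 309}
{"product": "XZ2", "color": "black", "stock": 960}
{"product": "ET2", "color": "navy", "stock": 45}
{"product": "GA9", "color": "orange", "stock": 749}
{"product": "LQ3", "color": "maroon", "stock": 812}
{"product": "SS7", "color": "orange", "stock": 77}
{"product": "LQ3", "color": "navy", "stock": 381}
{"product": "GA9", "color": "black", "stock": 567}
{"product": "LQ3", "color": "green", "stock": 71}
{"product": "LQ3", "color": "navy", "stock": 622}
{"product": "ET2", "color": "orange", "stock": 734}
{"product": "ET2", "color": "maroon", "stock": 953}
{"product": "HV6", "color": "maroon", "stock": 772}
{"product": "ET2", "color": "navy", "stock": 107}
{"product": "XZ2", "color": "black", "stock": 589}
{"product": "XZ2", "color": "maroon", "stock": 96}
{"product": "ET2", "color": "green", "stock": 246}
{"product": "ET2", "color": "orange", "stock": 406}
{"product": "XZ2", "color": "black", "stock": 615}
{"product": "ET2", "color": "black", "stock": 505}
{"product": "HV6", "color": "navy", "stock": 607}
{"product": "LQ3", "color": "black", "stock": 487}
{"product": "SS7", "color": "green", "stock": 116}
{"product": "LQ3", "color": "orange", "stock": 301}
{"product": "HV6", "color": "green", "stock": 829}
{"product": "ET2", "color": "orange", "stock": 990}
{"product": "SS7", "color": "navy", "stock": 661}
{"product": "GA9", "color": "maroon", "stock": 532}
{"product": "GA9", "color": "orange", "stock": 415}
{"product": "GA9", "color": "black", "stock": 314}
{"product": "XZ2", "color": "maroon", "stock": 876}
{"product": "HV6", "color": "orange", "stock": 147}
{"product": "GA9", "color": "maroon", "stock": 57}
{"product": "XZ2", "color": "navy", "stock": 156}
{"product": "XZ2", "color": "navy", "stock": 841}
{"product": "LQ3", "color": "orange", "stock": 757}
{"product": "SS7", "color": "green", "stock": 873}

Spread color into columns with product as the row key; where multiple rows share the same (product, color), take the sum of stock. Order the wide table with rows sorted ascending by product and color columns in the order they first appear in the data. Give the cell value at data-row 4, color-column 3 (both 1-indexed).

With rows sorted ascending by product, row 4 is product=LQ3. color columns in first-appearance order: black, green, orange, navy, maroon; column 3 is orange.
Long rows with product=LQ3, color=orange: 911 + 301 + 757 = 1969.

1969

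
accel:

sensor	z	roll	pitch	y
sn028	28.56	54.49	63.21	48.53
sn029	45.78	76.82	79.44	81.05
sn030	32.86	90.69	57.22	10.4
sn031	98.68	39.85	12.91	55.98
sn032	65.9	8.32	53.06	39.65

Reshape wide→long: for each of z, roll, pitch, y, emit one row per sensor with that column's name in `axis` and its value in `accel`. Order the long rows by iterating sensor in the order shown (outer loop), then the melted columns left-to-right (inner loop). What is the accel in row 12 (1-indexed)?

20 rows total (5 × 4). Row 12: index ⌊(12-1)/4⌋ = 2 into sensor → sn030; (12-1) mod 4 = 3 into the melted columns → y.
So row 12 is (sn030, y, 10.4); accel = 10.4.

10.4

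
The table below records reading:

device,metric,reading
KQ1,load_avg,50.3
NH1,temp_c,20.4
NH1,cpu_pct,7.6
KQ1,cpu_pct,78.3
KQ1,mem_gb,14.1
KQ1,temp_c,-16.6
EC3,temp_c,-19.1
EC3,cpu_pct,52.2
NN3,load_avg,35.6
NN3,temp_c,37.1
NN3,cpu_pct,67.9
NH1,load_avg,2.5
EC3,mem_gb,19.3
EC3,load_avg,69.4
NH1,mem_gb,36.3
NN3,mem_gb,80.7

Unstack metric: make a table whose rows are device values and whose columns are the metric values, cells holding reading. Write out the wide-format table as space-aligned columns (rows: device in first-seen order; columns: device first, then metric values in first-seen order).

device  load_avg  temp_c  cpu_pct  mem_gb
KQ1     50.3      -16.6   78.3     14.1  
NH1     2.5       20.4    7.6      36.3  
EC3     69.4      -19.1   52.2     19.3  
NN3     35.6      37.1    67.9     80.7  

Columns: device plus the 4 distinct metric values (load_avg, temp_c, cpu_pct, mem_gb).
For example, row KQ1 column load_avg takes reading=50.3 from the long row (KQ1, load_avg).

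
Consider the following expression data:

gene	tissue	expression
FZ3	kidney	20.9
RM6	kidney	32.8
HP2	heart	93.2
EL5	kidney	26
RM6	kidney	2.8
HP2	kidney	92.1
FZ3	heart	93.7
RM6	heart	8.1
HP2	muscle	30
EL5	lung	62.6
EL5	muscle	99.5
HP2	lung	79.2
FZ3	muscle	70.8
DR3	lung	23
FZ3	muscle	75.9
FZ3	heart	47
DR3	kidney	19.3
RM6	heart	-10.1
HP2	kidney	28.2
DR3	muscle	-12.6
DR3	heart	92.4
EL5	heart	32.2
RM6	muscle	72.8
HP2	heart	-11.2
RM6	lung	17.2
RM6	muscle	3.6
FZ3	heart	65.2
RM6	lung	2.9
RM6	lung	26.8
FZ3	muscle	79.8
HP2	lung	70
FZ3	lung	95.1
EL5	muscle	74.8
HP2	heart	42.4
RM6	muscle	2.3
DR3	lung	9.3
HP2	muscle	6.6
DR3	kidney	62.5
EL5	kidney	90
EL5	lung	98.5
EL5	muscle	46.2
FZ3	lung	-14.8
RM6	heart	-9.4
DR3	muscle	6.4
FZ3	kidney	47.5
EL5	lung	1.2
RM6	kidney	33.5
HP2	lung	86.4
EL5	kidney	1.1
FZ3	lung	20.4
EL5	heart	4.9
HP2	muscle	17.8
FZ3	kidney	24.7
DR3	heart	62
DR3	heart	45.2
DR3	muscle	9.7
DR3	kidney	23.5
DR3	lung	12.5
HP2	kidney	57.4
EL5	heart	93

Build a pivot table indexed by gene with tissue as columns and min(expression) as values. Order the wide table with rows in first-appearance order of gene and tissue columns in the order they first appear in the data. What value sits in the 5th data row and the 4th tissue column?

9.3

With rows in first-appearance order of gene, row 5 is gene=DR3. tissue columns in first-appearance order: kidney, heart, muscle, lung; column 4 is lung.
Long rows with gene=DR3, tissue=lung: min(23, 9.3, 12.5) = 9.3.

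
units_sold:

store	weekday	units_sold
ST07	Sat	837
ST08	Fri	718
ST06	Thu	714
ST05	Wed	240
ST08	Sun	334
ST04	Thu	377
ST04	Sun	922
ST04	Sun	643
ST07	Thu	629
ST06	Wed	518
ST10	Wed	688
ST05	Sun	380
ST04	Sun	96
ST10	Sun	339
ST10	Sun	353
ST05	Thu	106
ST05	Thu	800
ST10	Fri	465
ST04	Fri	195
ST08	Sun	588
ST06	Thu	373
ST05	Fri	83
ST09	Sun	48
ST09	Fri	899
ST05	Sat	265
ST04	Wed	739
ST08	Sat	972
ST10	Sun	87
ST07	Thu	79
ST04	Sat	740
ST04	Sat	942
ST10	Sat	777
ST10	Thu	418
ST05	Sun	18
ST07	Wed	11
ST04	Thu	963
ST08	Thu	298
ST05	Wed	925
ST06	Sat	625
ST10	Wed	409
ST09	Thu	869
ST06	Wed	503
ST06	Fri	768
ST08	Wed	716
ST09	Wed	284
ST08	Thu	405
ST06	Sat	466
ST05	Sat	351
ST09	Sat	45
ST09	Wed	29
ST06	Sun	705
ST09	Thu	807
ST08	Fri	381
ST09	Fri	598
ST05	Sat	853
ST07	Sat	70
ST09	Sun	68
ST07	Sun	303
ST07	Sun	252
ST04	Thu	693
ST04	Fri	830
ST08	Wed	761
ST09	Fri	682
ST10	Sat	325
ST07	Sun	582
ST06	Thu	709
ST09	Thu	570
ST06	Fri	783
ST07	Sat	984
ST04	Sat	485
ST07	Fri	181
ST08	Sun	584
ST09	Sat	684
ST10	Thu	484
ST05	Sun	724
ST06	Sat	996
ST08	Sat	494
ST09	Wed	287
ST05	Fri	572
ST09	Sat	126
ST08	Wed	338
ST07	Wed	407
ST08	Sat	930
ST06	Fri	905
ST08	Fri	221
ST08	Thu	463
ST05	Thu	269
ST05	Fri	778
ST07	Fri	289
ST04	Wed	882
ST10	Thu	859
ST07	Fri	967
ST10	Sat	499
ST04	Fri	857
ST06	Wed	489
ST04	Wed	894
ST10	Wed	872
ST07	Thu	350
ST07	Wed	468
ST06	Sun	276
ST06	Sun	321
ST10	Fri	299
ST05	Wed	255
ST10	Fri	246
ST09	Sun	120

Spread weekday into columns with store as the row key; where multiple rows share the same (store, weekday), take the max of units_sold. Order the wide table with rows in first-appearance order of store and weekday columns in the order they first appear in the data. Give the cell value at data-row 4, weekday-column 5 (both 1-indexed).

724

With rows in first-appearance order of store, row 4 is store=ST05. weekday columns in first-appearance order: Sat, Fri, Thu, Wed, Sun; column 5 is Sun.
Long rows with store=ST05, weekday=Sun: max(380, 18, 724) = 724.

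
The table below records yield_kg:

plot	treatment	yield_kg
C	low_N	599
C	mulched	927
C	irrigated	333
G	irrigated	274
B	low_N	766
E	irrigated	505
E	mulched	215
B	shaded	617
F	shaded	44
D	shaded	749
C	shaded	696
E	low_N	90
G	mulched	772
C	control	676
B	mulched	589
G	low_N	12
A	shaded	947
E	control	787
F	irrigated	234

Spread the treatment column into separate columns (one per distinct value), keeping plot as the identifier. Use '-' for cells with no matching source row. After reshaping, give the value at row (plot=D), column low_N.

No long-format row has plot=D and treatment=low_N, so the cell is -.

-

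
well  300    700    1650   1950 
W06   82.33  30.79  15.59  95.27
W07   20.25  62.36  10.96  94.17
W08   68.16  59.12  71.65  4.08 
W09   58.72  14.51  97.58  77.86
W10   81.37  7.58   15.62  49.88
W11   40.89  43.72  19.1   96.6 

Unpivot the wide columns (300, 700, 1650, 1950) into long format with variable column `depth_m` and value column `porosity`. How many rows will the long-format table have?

24

6 well values × 4 melted columns = 24 rows.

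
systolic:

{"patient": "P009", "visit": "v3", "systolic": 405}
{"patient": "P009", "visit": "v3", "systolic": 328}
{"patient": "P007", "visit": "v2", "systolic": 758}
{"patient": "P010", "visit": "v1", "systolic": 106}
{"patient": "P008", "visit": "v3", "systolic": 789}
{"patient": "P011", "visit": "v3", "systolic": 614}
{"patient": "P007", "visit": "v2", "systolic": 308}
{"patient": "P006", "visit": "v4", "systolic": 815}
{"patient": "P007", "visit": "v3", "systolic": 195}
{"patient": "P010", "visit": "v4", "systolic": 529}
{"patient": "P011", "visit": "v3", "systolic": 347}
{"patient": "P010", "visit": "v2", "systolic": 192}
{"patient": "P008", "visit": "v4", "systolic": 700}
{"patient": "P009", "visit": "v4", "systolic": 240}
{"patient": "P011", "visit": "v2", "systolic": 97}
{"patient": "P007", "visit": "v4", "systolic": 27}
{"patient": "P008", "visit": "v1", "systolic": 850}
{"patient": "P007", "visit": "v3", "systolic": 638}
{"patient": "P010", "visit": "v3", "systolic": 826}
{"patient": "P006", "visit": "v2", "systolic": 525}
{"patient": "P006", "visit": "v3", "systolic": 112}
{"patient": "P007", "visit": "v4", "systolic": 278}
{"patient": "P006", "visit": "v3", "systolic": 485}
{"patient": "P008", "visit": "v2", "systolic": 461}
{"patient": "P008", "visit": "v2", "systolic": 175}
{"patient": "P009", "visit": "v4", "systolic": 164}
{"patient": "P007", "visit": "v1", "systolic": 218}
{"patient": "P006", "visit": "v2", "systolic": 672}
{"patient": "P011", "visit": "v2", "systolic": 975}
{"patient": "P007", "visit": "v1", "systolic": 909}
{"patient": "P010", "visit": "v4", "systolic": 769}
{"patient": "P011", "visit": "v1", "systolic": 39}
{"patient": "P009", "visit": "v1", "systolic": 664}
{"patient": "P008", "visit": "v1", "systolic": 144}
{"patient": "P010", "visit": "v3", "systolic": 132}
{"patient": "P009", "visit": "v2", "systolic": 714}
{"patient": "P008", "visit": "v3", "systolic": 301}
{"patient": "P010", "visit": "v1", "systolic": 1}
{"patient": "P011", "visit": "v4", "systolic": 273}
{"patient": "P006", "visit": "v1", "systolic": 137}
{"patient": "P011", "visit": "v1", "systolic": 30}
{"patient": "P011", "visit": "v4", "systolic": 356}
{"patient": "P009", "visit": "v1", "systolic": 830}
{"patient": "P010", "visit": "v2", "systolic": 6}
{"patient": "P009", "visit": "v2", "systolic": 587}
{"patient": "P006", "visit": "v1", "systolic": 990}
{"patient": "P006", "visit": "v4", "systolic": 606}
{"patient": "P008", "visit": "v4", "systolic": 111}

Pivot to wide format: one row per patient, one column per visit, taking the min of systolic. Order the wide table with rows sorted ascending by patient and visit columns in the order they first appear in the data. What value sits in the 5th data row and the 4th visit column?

529

With rows sorted ascending by patient, row 5 is patient=P010. visit columns in first-appearance order: v3, v2, v1, v4; column 4 is v4.
Long rows with patient=P010, visit=v4: min(529, 769) = 529.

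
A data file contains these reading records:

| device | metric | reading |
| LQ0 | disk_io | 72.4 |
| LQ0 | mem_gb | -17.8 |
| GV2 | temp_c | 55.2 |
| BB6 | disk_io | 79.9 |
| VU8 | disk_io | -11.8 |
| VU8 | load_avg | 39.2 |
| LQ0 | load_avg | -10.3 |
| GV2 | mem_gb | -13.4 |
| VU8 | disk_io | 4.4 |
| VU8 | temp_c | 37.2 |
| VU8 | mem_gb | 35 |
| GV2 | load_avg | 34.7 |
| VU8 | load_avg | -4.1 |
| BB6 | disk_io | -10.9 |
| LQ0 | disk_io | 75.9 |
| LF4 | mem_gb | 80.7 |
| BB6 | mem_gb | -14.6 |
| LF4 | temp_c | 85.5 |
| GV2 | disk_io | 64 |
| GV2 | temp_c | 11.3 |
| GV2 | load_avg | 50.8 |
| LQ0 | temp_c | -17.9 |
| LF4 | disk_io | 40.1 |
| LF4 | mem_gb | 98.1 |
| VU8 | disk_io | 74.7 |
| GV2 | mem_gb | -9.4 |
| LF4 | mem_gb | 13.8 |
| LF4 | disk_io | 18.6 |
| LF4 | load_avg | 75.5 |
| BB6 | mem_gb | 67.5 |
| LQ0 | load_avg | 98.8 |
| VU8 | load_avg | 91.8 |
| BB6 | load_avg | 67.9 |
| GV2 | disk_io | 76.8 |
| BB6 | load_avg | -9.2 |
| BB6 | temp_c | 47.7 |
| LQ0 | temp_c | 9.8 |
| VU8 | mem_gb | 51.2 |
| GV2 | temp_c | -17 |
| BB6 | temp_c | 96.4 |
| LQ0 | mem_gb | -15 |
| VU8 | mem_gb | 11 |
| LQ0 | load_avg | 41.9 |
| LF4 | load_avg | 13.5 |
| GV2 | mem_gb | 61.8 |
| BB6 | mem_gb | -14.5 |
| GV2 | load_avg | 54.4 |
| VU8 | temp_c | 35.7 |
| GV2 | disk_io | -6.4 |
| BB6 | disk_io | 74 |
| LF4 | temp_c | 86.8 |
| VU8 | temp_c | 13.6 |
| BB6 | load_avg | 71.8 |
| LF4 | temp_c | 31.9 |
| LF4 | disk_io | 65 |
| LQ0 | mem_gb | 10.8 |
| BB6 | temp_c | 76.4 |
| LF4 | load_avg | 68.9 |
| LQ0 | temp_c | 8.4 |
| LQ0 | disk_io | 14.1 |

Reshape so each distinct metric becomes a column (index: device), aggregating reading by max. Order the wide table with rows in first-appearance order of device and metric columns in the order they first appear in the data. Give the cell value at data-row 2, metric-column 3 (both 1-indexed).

With rows in first-appearance order of device, row 2 is device=GV2. metric columns in first-appearance order: disk_io, mem_gb, temp_c, load_avg; column 3 is temp_c.
Long rows with device=GV2, metric=temp_c: max(55.2, 11.3, -17) = 55.2.

55.2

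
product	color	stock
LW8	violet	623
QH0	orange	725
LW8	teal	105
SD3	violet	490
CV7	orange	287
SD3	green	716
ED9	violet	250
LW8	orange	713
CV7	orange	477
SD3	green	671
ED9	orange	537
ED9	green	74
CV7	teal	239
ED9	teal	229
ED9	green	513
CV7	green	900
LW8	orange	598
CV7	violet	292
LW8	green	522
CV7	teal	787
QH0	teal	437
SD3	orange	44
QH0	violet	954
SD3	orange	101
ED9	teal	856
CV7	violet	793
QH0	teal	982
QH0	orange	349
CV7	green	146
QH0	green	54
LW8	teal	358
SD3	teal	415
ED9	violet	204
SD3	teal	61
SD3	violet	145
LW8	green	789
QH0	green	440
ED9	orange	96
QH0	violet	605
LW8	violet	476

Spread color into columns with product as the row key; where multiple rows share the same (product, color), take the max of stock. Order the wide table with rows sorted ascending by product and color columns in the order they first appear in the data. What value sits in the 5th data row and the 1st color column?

With rows sorted ascending by product, row 5 is product=SD3. color columns in first-appearance order: violet, orange, teal, green; column 1 is violet.
Long rows with product=SD3, color=violet: max(490, 145) = 490.

490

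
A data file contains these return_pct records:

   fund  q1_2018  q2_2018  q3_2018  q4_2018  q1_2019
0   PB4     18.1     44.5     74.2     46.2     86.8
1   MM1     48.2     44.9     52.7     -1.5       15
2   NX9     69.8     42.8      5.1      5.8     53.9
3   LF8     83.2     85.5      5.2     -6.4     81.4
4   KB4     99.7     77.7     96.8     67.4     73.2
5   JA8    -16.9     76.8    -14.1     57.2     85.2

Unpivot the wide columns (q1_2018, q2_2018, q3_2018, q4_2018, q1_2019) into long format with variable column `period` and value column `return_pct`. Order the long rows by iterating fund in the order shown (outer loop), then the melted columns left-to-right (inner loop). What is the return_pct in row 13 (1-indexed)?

30 rows total (6 × 5). Row 13: index ⌊(13-1)/5⌋ = 2 into fund → NX9; (13-1) mod 5 = 2 into the melted columns → q3_2018.
So row 13 is (NX9, q3_2018, 5.1); return_pct = 5.1.

5.1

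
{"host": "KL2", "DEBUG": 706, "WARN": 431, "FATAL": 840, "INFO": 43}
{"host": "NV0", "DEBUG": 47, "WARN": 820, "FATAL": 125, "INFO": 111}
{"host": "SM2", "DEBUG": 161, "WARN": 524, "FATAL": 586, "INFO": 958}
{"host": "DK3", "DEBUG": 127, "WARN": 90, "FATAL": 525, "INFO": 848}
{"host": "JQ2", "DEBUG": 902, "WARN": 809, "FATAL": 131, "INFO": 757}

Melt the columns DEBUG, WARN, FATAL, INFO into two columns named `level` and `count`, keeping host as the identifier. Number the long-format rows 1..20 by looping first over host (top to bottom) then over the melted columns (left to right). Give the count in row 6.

20 rows total (5 × 4). Row 6: index ⌊(6-1)/4⌋ = 1 into host → NV0; (6-1) mod 4 = 1 into the melted columns → WARN.
So row 6 is (NV0, WARN, 820); count = 820.

820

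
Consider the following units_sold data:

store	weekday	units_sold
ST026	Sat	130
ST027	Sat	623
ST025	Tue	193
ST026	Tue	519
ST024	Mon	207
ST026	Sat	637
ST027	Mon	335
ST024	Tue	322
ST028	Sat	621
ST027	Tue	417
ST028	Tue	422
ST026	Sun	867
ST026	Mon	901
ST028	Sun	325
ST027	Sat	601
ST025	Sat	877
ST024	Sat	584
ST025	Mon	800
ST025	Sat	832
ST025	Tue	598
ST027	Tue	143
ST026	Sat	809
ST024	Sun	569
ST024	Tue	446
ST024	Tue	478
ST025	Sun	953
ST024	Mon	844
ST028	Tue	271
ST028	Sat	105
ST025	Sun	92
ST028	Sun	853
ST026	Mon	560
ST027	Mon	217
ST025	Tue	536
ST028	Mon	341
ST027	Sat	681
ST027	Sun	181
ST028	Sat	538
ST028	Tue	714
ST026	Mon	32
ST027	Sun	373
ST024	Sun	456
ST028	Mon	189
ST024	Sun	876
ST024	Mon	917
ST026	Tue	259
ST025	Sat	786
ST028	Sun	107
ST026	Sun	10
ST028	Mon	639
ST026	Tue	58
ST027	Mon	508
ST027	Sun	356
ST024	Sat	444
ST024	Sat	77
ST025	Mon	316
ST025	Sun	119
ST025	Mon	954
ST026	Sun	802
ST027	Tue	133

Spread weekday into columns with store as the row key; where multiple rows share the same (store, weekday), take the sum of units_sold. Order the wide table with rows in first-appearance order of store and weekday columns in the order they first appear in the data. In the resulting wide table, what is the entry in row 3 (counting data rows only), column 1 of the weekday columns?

With rows in first-appearance order of store, row 3 is store=ST025. weekday columns in first-appearance order: Sat, Tue, Mon, Sun; column 1 is Sat.
Long rows with store=ST025, weekday=Sat: 877 + 832 + 786 = 2495.

2495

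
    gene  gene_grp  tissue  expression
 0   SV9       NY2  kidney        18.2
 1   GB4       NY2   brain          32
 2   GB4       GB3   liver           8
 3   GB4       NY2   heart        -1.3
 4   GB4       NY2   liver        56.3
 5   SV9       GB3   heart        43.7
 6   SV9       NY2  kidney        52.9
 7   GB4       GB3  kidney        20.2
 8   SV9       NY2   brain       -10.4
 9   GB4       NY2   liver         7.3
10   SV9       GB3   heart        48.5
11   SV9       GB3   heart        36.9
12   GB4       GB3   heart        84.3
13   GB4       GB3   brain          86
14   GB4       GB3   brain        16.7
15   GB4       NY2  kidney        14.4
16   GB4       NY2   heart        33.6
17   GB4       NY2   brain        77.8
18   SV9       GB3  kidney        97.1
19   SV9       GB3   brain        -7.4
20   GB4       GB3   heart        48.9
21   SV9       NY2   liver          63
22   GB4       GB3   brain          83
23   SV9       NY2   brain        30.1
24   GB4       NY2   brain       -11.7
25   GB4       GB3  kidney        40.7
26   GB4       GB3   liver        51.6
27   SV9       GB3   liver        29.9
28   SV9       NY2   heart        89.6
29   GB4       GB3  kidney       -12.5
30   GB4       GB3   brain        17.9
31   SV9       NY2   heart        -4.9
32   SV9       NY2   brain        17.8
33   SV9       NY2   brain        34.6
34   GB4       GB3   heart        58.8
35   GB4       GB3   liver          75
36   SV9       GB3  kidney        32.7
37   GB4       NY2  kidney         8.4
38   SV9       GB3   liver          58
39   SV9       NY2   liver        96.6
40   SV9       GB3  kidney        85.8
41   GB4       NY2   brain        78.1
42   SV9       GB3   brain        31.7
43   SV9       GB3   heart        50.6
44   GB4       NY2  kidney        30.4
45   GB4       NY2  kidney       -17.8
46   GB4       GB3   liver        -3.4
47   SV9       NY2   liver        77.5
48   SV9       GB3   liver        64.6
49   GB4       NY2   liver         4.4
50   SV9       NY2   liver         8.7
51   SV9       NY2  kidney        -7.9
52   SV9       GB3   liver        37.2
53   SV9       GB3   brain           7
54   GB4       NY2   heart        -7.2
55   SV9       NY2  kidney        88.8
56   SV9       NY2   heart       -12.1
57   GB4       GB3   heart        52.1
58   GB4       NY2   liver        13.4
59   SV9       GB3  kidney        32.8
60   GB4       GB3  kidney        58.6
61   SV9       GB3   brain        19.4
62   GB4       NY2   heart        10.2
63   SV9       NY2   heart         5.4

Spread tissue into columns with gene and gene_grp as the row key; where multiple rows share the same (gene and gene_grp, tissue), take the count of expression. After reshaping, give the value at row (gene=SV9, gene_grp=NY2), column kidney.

Rows with gene=SV9, gene_grp=NY2 and tissue=kidney: expression values are 18.2, 52.9, -7.9, 88.8.
4 rows match — count = 4.

4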